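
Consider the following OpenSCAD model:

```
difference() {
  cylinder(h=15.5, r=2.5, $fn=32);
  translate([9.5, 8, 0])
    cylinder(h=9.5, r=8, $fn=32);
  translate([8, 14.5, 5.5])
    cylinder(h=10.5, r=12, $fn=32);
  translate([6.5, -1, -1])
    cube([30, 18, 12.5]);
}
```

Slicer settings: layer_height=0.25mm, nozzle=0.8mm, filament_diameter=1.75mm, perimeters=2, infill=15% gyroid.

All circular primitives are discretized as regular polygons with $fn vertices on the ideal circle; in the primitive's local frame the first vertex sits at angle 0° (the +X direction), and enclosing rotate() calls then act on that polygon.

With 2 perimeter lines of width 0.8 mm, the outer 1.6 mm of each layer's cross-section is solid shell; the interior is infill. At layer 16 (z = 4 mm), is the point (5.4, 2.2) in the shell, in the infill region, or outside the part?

At z = 4 mm: the r=2.5 cylinder contributes a regular 32-gon of circumradius 2.5; the r=8 cylinder at (9.5, 8) gives a regular 32-gon of circumradius 8 (constant along its height); the cylinder at (8, 14.5) is absent (z outside [5.5, 16]); the 30×18 cube at (6.5, -1) contributes its full rectangle; After the difference (first − rest): starting from the r=2.5 cylinder, the r=8 cylinder at (9.5, 8) misses the remaining region (no effect); the 30×18 cube at (6.5, -1) misses the remaining region (no effect) — 1 connected region. Overall, the cross-section is a single solid region. The nearest boundary edge runs (2.08, 1.39)→(2.31, 0.96); distance from the point to it = 3.33 mm. The point is not inside any of the regions above, so it lies outside the cross-section (3.33 mm from the nearest boundary).

outside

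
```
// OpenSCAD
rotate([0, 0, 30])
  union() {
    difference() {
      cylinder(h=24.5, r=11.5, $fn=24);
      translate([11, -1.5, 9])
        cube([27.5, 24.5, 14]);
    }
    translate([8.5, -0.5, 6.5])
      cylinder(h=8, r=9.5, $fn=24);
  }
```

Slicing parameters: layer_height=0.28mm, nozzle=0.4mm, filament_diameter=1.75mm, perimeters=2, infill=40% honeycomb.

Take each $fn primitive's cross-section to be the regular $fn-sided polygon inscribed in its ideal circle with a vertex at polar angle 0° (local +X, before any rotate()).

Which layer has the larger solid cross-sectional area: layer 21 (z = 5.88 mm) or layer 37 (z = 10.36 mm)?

Layer 21 (z = 5.88): the r=11.5 cylinder gives a regular 24-gon of circumradius 11.5 (constant along its height) (area = (24/2)·11.500²·sin(360°/24) = 410.75 mm²); the cube at (11, -1.5) is absent (z outside [9, 23]); Taking the first minus the rest: none of the subtracted shapes is present at this height, so the r=11.5 cylinder is unchanged — area = 410.75 mm²; the cylinder at (8.5, -0.5) is absent (z outside [6.5, 14.5]); Combining (union): only the result so far is present, so the union is just that shape — area = 410.75 mm²; (whole slice rotated 30° about Z — lengths, areas and connectivity unchanged). So its area = 410.75 mm². Layer 37 (z = 10.36): the r=11.5 cylinder contributes a regular 24-gon of circumradius 11.5 (area = (24/2)·11.500²·sin(360°/24) = 410.75 mm²); the cube at (11, -1.5) (footprint 27.5×24.5) is included at this height (area 673.75 mm²); Subtracting the remaining from the first: starting from the r=11.5 cylinder (410.75 mm²), the 27.5×24.5 cube at (11, -1.5) partially overlaps it — only the 1.52 mm² overlap (of its 673.75 mm²) is removed, clipping the outline — area = 409.22 mm²; the r=9.5 cylinder at (8.5, -0.5) contributes a regular 24-gon of circumradius 9.5 (area = (24/2)·9.500²·sin(360°/24) = 280.30 mm²); Taking the union: the regions partially overlap — summed areas 689.53 mm² minus the doubly-counted overlap 166.00 mm² gives 523.53 mm² — area = 523.53 mm²; (whole slice rotated 30° about Z — lengths, areas and connectivity unchanged). So its area = 523.53 mm². Layer 37 is larger (523.53 vs 410.75 mm²).

layer 37 (z = 10.36 mm)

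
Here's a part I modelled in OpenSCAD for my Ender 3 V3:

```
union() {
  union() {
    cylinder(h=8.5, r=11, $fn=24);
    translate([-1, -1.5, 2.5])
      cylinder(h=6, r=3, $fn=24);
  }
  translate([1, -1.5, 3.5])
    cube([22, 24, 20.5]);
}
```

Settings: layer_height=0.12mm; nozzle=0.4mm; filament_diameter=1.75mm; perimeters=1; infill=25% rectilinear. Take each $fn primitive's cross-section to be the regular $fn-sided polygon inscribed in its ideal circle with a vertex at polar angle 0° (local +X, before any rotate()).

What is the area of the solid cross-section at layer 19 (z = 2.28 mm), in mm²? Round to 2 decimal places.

At z = 2.28 mm: the r=11 cylinder contributes a regular 24-gon of circumradius 11 (area = (24/2)·11.000²·sin(360°/24) = 375.81 mm²); the cylinder at (-1, -1.5) is absent (z outside [2.5, 8.5]); Taking the union: only the r=11 cylinder is present, so the union is just that shape — area = 375.81 mm²; the cube at (1, -1.5) does not reach this height (z outside [3.5, 24]); Merging all regions: only that combined region is present, so the union is just that shape — area = 375.81 mm². Overall, the cross-section is a single solid region. Net area = 375.81 mm².

375.81 mm²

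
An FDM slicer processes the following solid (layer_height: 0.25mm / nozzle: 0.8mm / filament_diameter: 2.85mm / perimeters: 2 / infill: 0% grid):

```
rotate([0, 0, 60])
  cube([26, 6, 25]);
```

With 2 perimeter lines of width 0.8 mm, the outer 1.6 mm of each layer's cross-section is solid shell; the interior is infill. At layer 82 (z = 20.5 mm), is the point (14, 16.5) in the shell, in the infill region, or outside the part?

At z = 20.5 mm: the 26×6 cube contributes its full rectangle; (rotated 60° about Z; rotation is an isometry so areas/perimeters/island counts are preserved). Overall, the cross-section is a single solid region. Undo the 60° rotation: the query point maps to (21.289, -3.874) in the un-rotated model frame. The nearest boundary edge runs (0.00, 0.00)→(26.00, 0.00); distance from the point to it = 3.87 mm. The point is not inside any of the regions above, so it lies outside the cross-section (3.87 mm from the nearest boundary).

outside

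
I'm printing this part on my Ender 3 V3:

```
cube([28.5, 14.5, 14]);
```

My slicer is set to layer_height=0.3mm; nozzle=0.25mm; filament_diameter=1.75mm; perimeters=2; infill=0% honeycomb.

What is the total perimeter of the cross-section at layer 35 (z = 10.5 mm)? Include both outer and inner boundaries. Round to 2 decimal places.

At z = 10.5 mm: the 28.5×14.5 cube contributes its full rectangle (perimeter 86.00 mm). Overall, the cross-section is a single solid region. Total boundary length (outer) = 86.00 mm.

86.00 mm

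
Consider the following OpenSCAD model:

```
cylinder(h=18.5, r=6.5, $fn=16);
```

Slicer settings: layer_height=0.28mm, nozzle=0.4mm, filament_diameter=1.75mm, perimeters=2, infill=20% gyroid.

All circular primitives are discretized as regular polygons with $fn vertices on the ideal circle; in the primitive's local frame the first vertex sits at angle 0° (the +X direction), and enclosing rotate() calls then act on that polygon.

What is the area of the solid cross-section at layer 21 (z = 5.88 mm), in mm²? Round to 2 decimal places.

At z = 5.88 mm: the r=6.5 cylinder contributes a regular 16-gon of circumradius 6.5 (area = (16/2)·6.500²·sin(360°/16) = 129.35 mm²). Overall, the cross-section is a single solid region. Net area = 129.35 mm².

129.35 mm²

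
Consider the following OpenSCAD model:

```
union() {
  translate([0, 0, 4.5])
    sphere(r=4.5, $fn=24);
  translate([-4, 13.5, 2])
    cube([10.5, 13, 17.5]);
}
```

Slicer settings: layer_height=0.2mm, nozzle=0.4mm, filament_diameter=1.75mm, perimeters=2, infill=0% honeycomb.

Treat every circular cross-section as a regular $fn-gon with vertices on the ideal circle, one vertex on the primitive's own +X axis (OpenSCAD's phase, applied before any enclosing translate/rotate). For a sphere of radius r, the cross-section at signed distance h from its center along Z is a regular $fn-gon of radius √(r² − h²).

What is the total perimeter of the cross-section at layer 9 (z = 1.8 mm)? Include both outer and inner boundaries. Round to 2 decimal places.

At z = 1.8 mm: the r=4.5 sphere slices to a regular 24-gon of circumradius 3.600 (√(r²−h²) with h=2.7 from center) (perimeter = 2·24·3.600·sin(180°/24) = 22.55 mm); the cube at (-4, 13.5) does not reach this height (z outside [2, 19.5]); Taking the union: only the r=4.5 sphere is present, so the union is just that shape — boundary = 22.55 mm. Overall, the cross-section is a single solid region. Total boundary length (outer) = 22.55 mm.

22.55 mm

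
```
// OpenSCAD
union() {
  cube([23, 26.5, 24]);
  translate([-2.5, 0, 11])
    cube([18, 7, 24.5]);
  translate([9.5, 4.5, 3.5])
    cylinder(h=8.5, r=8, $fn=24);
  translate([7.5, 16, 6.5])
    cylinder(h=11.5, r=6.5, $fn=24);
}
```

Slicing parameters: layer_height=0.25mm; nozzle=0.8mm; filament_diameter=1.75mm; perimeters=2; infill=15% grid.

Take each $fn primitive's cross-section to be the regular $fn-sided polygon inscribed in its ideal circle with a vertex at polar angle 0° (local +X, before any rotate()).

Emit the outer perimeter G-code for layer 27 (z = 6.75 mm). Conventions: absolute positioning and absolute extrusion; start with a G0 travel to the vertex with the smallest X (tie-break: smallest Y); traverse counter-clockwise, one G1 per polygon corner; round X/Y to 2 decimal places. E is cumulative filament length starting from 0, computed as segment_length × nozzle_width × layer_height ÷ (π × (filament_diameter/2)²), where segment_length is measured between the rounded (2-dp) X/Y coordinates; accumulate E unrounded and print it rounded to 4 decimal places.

G0 X0.00 Y0.00 Z6.75
G1 X2.96 Y0.00 E0.2461
G1 X3.84 Y-1.16 E0.3672
G1 X5.50 Y-2.43 E0.5410
G1 X7.43 Y-3.23 E0.7147
G1 X9.50 Y-3.50 E0.8883
G1 X11.57 Y-3.23 E1.0619
G1 X13.50 Y-2.43 E1.2356
G1 X15.16 Y-1.16 E1.4094
G1 X16.04 Y0.00 E1.5304
G1 X23.00 Y0.00 E2.1092
G1 X23.00 Y26.50 E4.3127
G1 X0.00 Y26.50 E6.2251
G1 X0.00 Y0.00 E8.4286

At z = 6.75 mm: the 23×26.5 cube contributes its full rectangle; the cube at (-2.5, 0) does not reach this height (z outside [11, 35.5]); the r=8 cylinder at (9.5, 4.5) contributes a regular 24-gon of circumradius 8; the r=6.5 cylinder at (7.5, 16) contributes a regular 24-gon of circumradius 6.5; Merging all regions: the regions partially overlap (shared area 298.19 mm²), so overlapping operands fuse into one piece — 1 connected region. The outline is a single polygon with 13 vertices. Extrusion per mm of travel: 0.8 × 0.25 / (π × 0.875²) = 0.083150. Accumulating E over each segment gives final E = 8.4286.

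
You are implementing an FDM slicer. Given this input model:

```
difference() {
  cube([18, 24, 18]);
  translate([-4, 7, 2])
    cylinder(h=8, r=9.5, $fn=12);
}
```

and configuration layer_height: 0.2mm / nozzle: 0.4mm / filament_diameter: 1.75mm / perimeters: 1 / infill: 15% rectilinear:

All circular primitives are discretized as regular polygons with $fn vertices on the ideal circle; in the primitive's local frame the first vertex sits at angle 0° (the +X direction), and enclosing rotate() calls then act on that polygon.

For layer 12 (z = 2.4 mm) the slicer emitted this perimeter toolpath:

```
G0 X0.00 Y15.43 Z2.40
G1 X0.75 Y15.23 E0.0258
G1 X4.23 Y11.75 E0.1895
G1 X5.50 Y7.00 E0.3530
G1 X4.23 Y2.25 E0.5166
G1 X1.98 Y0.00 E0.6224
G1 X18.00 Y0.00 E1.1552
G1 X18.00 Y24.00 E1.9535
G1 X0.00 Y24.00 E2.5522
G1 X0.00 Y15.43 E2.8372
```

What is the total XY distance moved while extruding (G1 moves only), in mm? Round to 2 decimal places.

85.30 mm

Sum the Euclidean lengths of each G1 segment: total = 85.30 mm.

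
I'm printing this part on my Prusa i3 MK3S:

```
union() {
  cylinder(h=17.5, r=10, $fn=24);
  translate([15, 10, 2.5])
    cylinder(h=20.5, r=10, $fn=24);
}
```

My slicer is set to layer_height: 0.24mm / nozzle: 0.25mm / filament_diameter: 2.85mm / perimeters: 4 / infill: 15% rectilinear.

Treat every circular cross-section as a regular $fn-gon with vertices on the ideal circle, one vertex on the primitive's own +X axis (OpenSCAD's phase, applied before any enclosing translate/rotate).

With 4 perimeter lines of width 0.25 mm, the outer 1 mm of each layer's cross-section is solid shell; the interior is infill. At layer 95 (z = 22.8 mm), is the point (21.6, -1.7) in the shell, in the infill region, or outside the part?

At z = 22.8 mm: the cylinder is absent (z outside [0, 17.5]); the r=10 cylinder at (15, 10) gives a regular 24-gon of circumradius 10 (constant along its height); Taking the union: only the r=10 cylinder at (15, 10) is present, so the union is just that shape — 1 connected region. Overall, the cross-section is a single solid region. The nearest boundary edge runs (17.59, 0.34)→(20.00, 1.34); distance from the point to it = 3.44 mm. The point is not inside any of the regions above, so it lies outside the cross-section (3.44 mm from the nearest boundary).

outside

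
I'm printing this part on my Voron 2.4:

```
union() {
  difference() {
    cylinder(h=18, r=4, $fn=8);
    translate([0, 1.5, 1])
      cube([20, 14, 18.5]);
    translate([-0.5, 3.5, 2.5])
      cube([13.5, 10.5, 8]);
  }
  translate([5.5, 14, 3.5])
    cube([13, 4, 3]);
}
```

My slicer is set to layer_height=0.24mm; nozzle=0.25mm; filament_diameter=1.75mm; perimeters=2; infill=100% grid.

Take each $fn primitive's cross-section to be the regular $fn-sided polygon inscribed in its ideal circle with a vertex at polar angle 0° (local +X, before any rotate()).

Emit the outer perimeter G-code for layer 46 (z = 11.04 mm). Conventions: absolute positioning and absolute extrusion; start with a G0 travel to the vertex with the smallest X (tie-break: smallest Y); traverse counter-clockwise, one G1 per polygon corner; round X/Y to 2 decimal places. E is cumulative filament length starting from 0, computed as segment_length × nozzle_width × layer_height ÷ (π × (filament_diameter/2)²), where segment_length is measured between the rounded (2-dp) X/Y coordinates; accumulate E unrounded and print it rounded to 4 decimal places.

At z = 11.04 mm: the cylinder: section is a regular 8-gon, circumradius r=4; the cube at (0, 1.5) (footprint 20×14) is included at this height; the cube at (-0.5, 3.5) is not intersected at this z (z outside [2.5, 10.5]); After the difference (first − rest): starting from the r=4 cylinder, the 20×14 cube at (0, 1.5) partially overlaps it — only the 5.78 mm² overlap (of its 280.00 mm²) is removed, clipping the outline — 1 connected region; the cube at (5.5, 14) does not reach this height (z outside [3.5, 6.5]); Taking the union: only the result so far is present, so the union is just that shape — 1 connected region. The outline is a single polygon with 9 vertices. Extrusion per mm of travel: 0.25 × 0.24 / (π × 0.875²) = 0.024945. Accumulating E over each segment gives final E = 0.6455.

G0 X-4.00 Y0.00 Z11.04
G1 X-2.83 Y-2.83 E0.0764
G1 X0.00 Y-4.00 E0.1528
G1 X2.83 Y-2.83 E0.2292
G1 X4.00 Y0.00 E0.3056
G1 X3.38 Y1.50 E0.3460
G1 X0.00 Y1.50 E0.4304
G1 X0.00 Y4.00 E0.4927
G1 X-2.83 Y2.83 E0.5691
G1 X-4.00 Y0.00 E0.6455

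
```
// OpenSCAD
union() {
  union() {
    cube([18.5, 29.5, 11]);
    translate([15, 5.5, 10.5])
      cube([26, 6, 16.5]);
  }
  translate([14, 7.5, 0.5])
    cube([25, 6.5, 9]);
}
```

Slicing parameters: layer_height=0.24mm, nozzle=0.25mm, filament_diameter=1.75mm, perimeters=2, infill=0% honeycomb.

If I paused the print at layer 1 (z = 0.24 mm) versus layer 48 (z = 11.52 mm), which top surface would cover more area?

layer 1 (z = 0.24 mm)

Layer 1 (z = 0.24): the cube is present — its section is the full 18.5×29.5 rectangle (area 545.75 mm²); the cube at (15, 5.5) is absent (z outside [10.5, 27]); Combining (union): only the 18.5×29.5 cube is present, so the union is just that shape — area = 545.75 mm²; the cube at (14, 7.5) is not intersected at this z (z outside [0.5, 9.5]); Combining (union): only the result so far is present, so the union is just that shape — area = 545.75 mm². So its area = 545.75 mm². Layer 48 (z = 11.52): the cube does not reach this height (z outside [0, 11]); the cube at (15, 5.5) is present — its section is the full 26×6 rectangle (area 156.00 mm²); Taking the union: only the 26×6 cube at (15, 5.5) is present, so the union is just that shape — area = 156.00 mm²; the cube at (14, 7.5) is not intersected at this z (z outside [0.5, 9.5]); Taking the union: only the result so far is present, so the union is just that shape — area = 156.00 mm². So its area = 156.00 mm². Layer 1 is larger (545.75 vs 156.00 mm²).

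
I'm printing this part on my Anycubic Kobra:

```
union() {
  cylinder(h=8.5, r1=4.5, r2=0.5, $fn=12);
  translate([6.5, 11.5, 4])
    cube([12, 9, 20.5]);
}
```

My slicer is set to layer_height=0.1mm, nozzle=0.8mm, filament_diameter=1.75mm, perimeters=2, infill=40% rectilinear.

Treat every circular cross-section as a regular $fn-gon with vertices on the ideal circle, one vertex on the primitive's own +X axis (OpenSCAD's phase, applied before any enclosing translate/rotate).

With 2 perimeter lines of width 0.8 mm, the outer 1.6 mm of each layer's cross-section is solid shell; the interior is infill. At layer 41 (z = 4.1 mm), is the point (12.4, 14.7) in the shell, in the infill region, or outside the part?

At z = 4.1 mm: the cone (r1=4.5→r2=0.5) has section circumradius 2.571 here — a regular 12-gon; the cube at (6.5, 11.5) (footprint 12×9) is included at this height; Merging all regions: the 2 present regions are separate (no shared area or edge), so areas and boundary lengths simply add and each stays a separate island — 2 connected regions. Overall, the cross-section has 2 separate islands. The nearest boundary edge runs (18.50, 11.50)→(6.50, 11.50); distance from the point to it = 3.20 mm. (Shell/infill is judged within the island containing the point — the largest one.) The point is inside the cross-section and 3.20 mm from the nearest boundary — more than the 1.6 mm shell width (2 × 0.8), so it's in the infill interior.

infill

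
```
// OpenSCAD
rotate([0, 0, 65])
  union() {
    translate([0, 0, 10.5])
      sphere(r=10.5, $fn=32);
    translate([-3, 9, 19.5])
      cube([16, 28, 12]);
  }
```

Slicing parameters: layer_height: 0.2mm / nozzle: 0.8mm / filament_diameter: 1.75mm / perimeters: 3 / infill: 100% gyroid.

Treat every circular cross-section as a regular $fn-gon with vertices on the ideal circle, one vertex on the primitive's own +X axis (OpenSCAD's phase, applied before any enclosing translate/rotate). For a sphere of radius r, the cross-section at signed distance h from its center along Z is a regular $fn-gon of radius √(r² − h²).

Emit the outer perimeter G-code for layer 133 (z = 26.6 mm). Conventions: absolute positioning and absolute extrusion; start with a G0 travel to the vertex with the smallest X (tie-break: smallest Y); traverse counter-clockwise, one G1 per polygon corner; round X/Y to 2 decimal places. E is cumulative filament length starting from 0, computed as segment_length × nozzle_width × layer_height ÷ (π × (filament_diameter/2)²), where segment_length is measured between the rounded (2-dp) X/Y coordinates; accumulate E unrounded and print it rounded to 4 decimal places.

G0 X-34.80 Y12.92 Z26.60
G1 X-9.42 Y1.08 E1.8630
G1 X-2.66 Y15.59 E2.9278
G1 X-28.04 Y27.42 E4.7905
G1 X-34.80 Y12.92 E5.8547

At z = 26.6 mm: the sphere is not intersected at this z (|z−center|=16.100 > r=10.5); the 16×28 cube at (-3, 9) contributes its full rectangle; Taking the union: only the 16×28 cube at (-3, 9) is present, so the union is just that shape — 1 connected region; (whole slice rotated 65° about Z — lengths, areas and connectivity unchanged). The outline is a single polygon with 4 vertices. Extrusion per mm of travel: 0.8 × 0.2 / (π × 0.875²) = 0.066520. Accumulating E over each segment gives final E = 5.8547.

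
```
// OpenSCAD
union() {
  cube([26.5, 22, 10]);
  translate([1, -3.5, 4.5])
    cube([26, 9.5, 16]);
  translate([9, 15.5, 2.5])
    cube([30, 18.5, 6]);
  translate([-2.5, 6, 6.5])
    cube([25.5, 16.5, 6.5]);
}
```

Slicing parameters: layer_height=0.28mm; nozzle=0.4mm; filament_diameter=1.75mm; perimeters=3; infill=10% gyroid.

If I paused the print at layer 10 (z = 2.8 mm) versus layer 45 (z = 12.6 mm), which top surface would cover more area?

Layer 10 (z = 2.8): the 26.5×22 cube contributes its full rectangle (area 583.00 mm²); the cube at (1, -3.5) is not intersected at this z (z outside [4.5, 20.5]); the cube at (9, 15.5) (footprint 30×18.5) is included at this height (area 555.00 mm²); the cube at (-2.5, 6) is not intersected at this z (z outside [6.5, 13]); Combining (union): the regions partially overlap — summed areas 1138.00 mm² minus the doubly-counted overlap 113.75 mm² gives 1024.25 mm² — area = 1024.25 mm². So its area = 1024.25 mm². Layer 45 (z = 12.6): the cube is absent (z outside [0, 10]); the 26×9.5 cube at (1, -3.5) contributes its full rectangle (area 247.00 mm²); the cube at (9, 15.5) does not reach this height (z outside [2.5, 8.5]); the 25.5×16.5 cube at (-2.5, 6) contributes its full rectangle (area 420.75 mm²); Combining (union): the 2 present regions share edge segments without overlapping in area, so areas simply add but the touching pieces fuse into one outline (the shared edge portions become interior and drop out of the boundary) — area = 667.75 mm². So its area = 667.75 mm². Layer 10 is larger (1024.25 vs 667.75 mm²).

layer 10 (z = 2.8 mm)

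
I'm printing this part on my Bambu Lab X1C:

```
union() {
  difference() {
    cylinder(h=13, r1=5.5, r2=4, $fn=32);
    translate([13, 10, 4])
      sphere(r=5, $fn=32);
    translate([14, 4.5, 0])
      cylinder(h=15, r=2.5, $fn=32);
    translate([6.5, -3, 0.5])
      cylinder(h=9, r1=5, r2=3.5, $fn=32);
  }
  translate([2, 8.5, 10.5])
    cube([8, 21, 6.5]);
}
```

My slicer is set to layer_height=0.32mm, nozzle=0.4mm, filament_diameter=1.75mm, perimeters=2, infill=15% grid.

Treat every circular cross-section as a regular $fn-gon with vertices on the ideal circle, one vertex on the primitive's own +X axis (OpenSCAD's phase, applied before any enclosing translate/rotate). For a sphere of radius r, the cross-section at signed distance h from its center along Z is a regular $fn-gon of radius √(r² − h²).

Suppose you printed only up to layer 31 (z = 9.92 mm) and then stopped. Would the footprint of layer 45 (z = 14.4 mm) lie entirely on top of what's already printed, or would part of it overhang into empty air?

part overhangs

Compare the two slices. At z = 9.92: the cone: at t=0.763 of its height the radius interpolates to r₁+(r₂−r₁)t = 4.355, giving a regular 32-gon of that circumradius (area = (32/2)·4.355²·sin(360°/32) = 59.21 mm²); the sphere at (13, 10) is not intersected at this z (|z−center|=5.920 > r=5); the r=2.5 cylinder at (14, 4.5) contributes a regular 32-gon of circumradius 2.5 (area = (32/2)·2.500²·sin(360°/32) = 19.51 mm²); the cone at (6.5, -3) is absent (z outside [0.5, 9.5]); Taking the first minus the rest: starting from the cone (59.21 mm²), the r=2.5 cylinder at (14, 4.5) misses the remaining region (no effect) — area = 59.21 mm²; the cube at (2, 8.5) is absent (z outside [10.5, 17]); Taking the union: only the result so far is present, so the union is just that shape — area = 59.21 mm². At z = 14.4: the cone does not reach this height (z outside [0, 13]); the sphere at (13, 10) is absent (|z−center|=10.400 > r=5); the r=2.5 cylinder at (14, 4.5) gives a regular 32-gon of circumradius 2.5 (constant along its height) (area = (32/2)·2.500²·sin(360°/32) = 19.51 mm²); the cone at (6.5, -3) is not intersected at this z (z outside [0.5, 9.5]); After the difference (first − rest): the first operand is absent here, so nothing remains; the 8×21 cube at (2, 8.5) contributes its full rectangle (area 168.00 mm²); Combining (union): only the 8×21 cube at (2, 8.5) is present, so the union is just that shape — area = 168.00 mm². Checking containment: at z = 14.4 the cross-section extends beyond the z = 9.92 cross-section by about 168.00 mm².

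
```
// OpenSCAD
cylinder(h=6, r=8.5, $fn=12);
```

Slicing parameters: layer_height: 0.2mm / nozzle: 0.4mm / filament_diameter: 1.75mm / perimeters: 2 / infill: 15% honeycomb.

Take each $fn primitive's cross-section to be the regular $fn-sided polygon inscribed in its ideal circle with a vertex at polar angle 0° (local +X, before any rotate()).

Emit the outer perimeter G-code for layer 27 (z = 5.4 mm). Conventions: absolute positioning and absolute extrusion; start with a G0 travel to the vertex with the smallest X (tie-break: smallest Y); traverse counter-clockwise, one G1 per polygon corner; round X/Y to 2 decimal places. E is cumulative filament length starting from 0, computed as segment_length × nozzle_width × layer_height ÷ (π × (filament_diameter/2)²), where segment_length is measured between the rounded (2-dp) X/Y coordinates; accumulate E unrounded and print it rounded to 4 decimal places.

At z = 5.4 mm: the r=8.5 cylinder contributes a regular 12-gon of circumradius 8.5. The outline is a single polygon with 12 vertices. Extrusion per mm of travel: 0.4 × 0.2 / (π × 0.875²) = 0.033260. Accumulating E over each segment gives final E = 1.7560.

G0 X-8.50 Y0.00 Z5.40
G1 X-7.36 Y-4.25 E0.1464
G1 X-4.25 Y-7.36 E0.2926
G1 X0.00 Y-8.50 E0.4390
G1 X4.25 Y-7.36 E0.5853
G1 X7.36 Y-4.25 E0.7316
G1 X8.50 Y0.00 E0.8780
G1 X7.36 Y4.25 E1.0243
G1 X4.25 Y7.36 E1.1706
G1 X0.00 Y8.50 E1.3170
G1 X-4.25 Y7.36 E1.4633
G1 X-7.36 Y4.25 E1.6096
G1 X-8.50 Y0.00 E1.7560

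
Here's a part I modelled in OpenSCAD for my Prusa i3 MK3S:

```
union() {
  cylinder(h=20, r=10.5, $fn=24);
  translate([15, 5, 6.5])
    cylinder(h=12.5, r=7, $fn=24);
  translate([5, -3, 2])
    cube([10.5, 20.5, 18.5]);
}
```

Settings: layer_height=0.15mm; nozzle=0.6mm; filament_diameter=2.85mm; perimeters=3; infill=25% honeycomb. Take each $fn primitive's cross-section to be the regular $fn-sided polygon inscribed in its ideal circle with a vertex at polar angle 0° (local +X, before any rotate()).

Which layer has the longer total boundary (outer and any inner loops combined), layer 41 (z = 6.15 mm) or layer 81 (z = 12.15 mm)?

layer 81 (z = 12.15 mm)

Layer 41 (z = 6.15): the cylinder: section is a regular 24-gon, circumradius r=10.5 (perimeter = 2·24·10.500·sin(180°/24) = 65.79 mm); the cylinder at (15, 5) is absent (z outside [6.5, 19]); the cube at (5, -3) is present — its section is the full 10.5×20.5 rectangle (perimeter 62.00 mm); Merging all regions: the regions partially overlap (shared area 51.38 mm²), so the edge portions inside another operand are dropped and the merged outline is re-measured after clipping — boundary = 96.28 mm. So its perimeter = 96.28 mm. Layer 81 (z = 12.15): the r=10.5 cylinder gives a regular 24-gon of circumradius 10.5 (constant along its height) (perimeter = 2·24·10.500·sin(180°/24) = 65.79 mm); the r=7 cylinder at (15, 5) contributes a regular 24-gon of circumradius 7 (perimeter = 2·24·7.000·sin(180°/24) = 43.86 mm); the cube at (5, -3) is present — its section is the full 10.5×20.5 rectangle (perimeter 62.00 mm); Merging all regions: the regions partially overlap (shared area 134.44 mm²), so the edge portions inside another operand are dropped and the merged outline is re-measured after clipping — boundary = 103.33 mm. So its perimeter = 103.33 mm. Layer 81 is larger (103.33 vs 96.28 mm).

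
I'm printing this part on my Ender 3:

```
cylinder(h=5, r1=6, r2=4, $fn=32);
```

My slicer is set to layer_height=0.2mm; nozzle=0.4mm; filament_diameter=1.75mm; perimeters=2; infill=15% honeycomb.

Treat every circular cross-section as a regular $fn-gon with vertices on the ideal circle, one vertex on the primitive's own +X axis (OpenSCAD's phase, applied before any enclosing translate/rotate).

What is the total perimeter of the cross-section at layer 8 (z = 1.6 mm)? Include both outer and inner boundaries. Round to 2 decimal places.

At z = 1.6 mm: the cone contributes a regular 32-gon of circumradius 5.360 (interpolated between r1=6 and r2=4 at t=0.320) (perimeter = 2·32·5.360·sin(180°/32) = 33.62 mm). Overall, the cross-section is a single solid region. Total boundary length (outer) = 33.62 mm.

33.62 mm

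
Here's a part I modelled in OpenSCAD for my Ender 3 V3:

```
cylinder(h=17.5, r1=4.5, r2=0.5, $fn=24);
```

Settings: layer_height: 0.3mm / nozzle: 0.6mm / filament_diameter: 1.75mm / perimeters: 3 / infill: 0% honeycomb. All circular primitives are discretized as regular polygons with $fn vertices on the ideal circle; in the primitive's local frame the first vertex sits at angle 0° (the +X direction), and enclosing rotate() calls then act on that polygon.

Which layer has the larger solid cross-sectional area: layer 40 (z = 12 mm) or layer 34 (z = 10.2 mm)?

layer 34 (z = 10.2 mm)

Layer 40 (z = 12): the cone (r1=4.5→r2=0.5) has section circumradius 1.757 here — a regular 24-gon (area = (24/2)·1.757²·sin(360°/24) = 9.59 mm²). So its area = 9.59 mm². Layer 34 (z = 10.2): the cone (r1=4.5→r2=0.5) has section circumradius 2.169 here — a regular 24-gon (area = (24/2)·2.169²·sin(360°/24) = 14.61 mm²). So its area = 14.61 mm². Layer 34 is larger (14.61 vs 9.59 mm²).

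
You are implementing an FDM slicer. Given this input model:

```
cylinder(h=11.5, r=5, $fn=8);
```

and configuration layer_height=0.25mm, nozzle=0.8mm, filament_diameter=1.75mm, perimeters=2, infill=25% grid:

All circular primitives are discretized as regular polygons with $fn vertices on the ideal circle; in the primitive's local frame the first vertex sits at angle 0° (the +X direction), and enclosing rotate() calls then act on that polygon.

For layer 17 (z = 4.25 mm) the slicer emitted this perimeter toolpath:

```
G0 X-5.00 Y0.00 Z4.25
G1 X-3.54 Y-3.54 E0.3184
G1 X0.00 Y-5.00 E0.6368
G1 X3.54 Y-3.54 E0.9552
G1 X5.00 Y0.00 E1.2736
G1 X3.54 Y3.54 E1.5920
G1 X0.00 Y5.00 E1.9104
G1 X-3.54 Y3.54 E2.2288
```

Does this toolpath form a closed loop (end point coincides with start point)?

no

Start point (G0): (-5.00, 0.00). End point (last G1): the path does not return to the start — open.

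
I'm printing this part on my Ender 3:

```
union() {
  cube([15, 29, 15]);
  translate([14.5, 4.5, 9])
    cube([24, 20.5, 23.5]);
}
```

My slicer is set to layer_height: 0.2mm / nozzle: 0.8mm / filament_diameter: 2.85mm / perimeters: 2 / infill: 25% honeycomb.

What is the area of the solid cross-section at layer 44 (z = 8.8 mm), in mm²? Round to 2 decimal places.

435.00 mm²

At z = 8.8 mm: the 15×29 cube contributes its full rectangle (area 435.00 mm²); the cube at (14.5, 4.5) is absent (z outside [9, 32.5]); Merging all regions: only the 15×29 cube is present, so the union is just that shape — area = 435.00 mm². Overall, the cross-section is a single solid region. Net area = 435.00 mm².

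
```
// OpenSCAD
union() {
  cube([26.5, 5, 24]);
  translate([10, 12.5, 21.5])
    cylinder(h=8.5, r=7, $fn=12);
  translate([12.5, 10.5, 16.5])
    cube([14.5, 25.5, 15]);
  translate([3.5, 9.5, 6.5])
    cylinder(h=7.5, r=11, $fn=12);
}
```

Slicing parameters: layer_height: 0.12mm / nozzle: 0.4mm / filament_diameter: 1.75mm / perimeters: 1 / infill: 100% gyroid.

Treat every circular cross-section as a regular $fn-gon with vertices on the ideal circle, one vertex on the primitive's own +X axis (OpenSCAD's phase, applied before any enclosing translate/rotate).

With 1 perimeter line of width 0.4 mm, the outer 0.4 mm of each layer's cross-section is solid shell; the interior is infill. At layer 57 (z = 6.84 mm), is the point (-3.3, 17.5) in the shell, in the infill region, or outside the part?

shell

At z = 6.84 mm: the cube (footprint 26.5×5) is included at this height; the cylinder at (10, 12.5) is not intersected at this z (z outside [21.5, 30]); the cube at (12.5, 10.5) is not intersected at this z (z outside [16.5, 31.5]); the cylinder at (3.5, 9.5): section is a regular 12-gon, circumradius r=11; Merging all regions: the regions partially overlap (shared area 57.27 mm²), so overlapping operands fuse into one piece — 1 connected region. Overall, the cross-section is a single solid region. The nearest boundary edge runs (-6.03, 15.00)→(-2.00, 19.03); distance from the point to it = 0.16 mm. The point is inside the cross-section, 0.16 mm from the nearest boundary — within the 0.4 mm shell band (1 × 0.4).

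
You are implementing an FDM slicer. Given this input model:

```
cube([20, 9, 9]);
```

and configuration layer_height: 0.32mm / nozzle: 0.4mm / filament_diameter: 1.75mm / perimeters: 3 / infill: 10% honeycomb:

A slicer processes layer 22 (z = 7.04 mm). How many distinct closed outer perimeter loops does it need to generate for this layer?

1

At z = 7.04 mm: the cube (footprint 20×9) is included at this height. The result has 1 disconnected region.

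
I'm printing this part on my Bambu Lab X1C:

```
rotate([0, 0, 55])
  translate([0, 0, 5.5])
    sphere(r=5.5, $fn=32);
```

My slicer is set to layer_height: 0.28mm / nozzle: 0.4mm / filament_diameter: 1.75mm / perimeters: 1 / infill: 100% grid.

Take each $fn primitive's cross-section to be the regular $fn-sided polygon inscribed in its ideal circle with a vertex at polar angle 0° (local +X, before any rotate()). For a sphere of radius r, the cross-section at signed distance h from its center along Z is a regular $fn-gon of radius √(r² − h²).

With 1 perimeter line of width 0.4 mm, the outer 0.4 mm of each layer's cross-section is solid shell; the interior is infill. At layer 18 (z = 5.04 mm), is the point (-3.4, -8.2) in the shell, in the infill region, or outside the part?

outside

At z = 5.04 mm: the r=5.5 sphere slices to a regular 32-gon of circumradius 5.481 (√(r²−h²) with h=0.46 from center); (whole slice rotated 55° about Z — lengths, areas and connectivity unchanged). Overall, the cross-section is a single solid region. Undo the 55° rotation: the query point maps to (-8.667, -1.918) in the un-rotated model frame. The nearest boundary edge runs (-5.48, 0.00)→(-5.38, -1.07); distance from the point to it = 3.40 mm. The point is not inside any of the regions above, so it lies outside the cross-section (3.40 mm from the nearest boundary).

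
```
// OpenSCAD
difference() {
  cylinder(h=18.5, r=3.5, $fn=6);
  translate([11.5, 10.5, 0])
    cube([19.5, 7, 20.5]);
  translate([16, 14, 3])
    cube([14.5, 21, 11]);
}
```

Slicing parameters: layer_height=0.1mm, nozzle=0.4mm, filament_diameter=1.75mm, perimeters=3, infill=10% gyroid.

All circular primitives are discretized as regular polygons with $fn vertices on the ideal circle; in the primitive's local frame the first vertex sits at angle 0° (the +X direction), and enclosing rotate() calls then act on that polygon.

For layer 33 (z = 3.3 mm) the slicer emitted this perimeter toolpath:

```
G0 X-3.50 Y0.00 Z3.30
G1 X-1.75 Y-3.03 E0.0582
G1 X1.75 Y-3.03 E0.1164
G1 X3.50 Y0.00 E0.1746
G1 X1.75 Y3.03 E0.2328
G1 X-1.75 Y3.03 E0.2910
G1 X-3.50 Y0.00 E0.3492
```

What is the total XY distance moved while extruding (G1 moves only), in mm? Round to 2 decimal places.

Sum the Euclidean lengths of each G1 segment: total = 21.00 mm.

21.00 mm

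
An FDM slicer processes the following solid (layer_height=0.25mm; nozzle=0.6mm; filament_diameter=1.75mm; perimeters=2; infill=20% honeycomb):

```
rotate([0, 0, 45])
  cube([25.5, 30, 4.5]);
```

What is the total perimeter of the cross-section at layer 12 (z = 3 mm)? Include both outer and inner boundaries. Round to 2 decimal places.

111.00 mm

At z = 3 mm: the cube (footprint 25.5×30) is included at this height (perimeter 111.00 mm); (whole slice rotated 45° about Z — lengths, areas and connectivity unchanged). Overall, the cross-section is a single solid region. Total boundary length (outer) = 111.00 mm.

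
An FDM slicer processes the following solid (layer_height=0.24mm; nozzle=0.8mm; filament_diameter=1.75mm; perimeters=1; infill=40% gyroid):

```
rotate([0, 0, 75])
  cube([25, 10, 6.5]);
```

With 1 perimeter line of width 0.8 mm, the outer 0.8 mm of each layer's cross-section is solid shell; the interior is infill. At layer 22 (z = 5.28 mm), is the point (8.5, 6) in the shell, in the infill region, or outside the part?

outside

At z = 5.28 mm: the 25×10 cube contributes its full rectangle; (rotated 75° about Z; rotation is an isometry so areas/perimeters/island counts are preserved). Overall, the cross-section is a single solid region. Undo the 75° rotation: the query point maps to (7.996, -6.657) in the un-rotated model frame. The nearest boundary edge runs (0.00, 0.00)→(25.00, 0.00); distance from the point to it = 6.66 mm. The point is not inside any of the regions above, so it lies outside the cross-section (6.66 mm from the nearest boundary).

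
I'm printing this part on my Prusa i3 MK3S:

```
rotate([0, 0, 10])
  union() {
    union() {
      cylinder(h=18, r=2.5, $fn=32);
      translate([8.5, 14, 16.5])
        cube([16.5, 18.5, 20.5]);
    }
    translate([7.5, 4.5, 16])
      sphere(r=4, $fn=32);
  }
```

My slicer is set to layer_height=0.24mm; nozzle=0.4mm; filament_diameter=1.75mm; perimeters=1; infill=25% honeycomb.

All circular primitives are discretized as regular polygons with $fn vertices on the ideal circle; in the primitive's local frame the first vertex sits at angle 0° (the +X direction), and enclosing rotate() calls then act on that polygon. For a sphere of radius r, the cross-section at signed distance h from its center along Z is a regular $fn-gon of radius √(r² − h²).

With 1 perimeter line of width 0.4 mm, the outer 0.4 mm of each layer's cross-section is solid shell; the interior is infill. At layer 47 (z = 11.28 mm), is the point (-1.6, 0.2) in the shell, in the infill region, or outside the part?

infill

At z = 11.28 mm: the r=2.5 cylinder gives a regular 32-gon of circumradius 2.5 (constant along its height); the cube at (8.5, 14) is absent (z outside [16.5, 37]); Combining (union): only the r=2.5 cylinder is present, so the union is just that shape — 1 connected region; the sphere at (7.5, 4.5) does not reach this height (|z−center|=4.720 > r=4); Combining (union): only that combined region is present, so the union is just that shape — 1 connected region; (whole slice rotated 10° about Z — lengths, areas and connectivity unchanged). Overall, the cross-section is a single solid region. Undo the 10° rotation: the query point maps to (-1.541, 0.475) in the un-rotated model frame. The nearest boundary edge runs (-2.31, 0.96)→(-2.45, 0.49); distance from the point to it = 0.88 mm. The point is inside the cross-section and 0.88 mm from the nearest boundary — more than the 0.4 mm shell width (1 × 0.4), so it's in the infill interior.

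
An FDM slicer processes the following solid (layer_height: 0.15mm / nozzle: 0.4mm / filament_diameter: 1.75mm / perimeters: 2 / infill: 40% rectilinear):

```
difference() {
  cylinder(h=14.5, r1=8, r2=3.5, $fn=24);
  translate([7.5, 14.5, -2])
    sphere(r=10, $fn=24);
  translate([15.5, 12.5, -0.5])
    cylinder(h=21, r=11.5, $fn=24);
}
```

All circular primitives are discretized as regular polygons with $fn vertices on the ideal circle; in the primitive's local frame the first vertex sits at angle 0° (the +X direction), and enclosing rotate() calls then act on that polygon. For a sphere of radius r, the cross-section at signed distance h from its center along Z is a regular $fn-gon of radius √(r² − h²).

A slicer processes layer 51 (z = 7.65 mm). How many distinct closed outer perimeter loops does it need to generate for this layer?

At z = 7.65 mm: the cone contributes a regular 24-gon of circumradius 5.626 (interpolated between r1=8 and r2=3.5 at t=0.528); the r=10 sphere at (7.5, 14.5) contributes a regular 24-gon of circumradius √(10²−9.65²) = 2.622; the r=11.5 cylinder at (15.5, 12.5) gives a regular 24-gon of circumradius 11.5 (constant along its height); After the difference (first − rest): starting from the cone, the r=10 sphere at (7.5, 14.5) misses the remaining region (no effect); the r=11.5 cylinder at (15.5, 12.5) misses the remaining region (no effect) — 1 connected region. The result has 1 disconnected region.

1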